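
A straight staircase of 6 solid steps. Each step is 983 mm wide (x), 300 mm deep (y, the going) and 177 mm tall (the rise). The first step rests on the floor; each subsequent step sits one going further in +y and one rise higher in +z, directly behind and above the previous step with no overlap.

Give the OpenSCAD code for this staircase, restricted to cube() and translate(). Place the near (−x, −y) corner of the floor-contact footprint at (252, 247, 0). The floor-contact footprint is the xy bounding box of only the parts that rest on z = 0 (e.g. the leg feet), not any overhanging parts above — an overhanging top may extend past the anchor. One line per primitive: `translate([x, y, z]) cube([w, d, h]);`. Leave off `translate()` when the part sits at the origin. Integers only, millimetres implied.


translate([252, 247, 0]) cube([983, 300, 177]);
translate([252, 547, 177]) cube([983, 300, 177]);
translate([252, 847, 354]) cube([983, 300, 177]);
translate([252, 1147, 531]) cube([983, 300, 177]);
translate([252, 1447, 708]) cube([983, 300, 177]);
translate([252, 1747, 885]) cube([983, 300, 177]);


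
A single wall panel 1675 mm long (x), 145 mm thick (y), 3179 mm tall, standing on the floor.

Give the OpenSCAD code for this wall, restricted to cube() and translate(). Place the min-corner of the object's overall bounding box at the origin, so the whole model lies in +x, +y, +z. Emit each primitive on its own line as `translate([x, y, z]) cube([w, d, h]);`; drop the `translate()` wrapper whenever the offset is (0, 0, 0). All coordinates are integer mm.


cube([1675, 145, 3179]);


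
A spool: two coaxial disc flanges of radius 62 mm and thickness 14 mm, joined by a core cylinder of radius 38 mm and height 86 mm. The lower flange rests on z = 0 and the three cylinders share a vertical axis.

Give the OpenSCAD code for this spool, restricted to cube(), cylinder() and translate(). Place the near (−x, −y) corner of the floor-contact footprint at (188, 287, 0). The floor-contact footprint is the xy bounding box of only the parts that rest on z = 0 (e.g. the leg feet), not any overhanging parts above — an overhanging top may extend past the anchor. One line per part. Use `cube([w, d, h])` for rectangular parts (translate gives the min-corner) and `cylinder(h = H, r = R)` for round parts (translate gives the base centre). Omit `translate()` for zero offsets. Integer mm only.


translate([250, 349, 0]) cylinder(h = 14, r = 62);
translate([250, 349, 14]) cylinder(h = 86, r = 38);
translate([250, 349, 100]) cylinder(h = 14, r = 62);


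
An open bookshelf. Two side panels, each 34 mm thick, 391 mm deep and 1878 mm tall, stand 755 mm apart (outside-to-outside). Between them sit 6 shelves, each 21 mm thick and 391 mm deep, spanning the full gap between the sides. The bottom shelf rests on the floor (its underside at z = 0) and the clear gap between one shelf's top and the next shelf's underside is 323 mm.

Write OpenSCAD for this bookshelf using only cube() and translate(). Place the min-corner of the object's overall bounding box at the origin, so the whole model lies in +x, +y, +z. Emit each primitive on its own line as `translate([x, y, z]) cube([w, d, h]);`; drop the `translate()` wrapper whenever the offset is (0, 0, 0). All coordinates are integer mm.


cube([34, 391, 1878]);
translate([721, 0, 0]) cube([34, 391, 1878]);
translate([34, 0, 0]) cube([687, 391, 21]);
translate([34, 0, 344]) cube([687, 391, 21]);
translate([34, 0, 688]) cube([687, 391, 21]);
translate([34, 0, 1032]) cube([687, 391, 21]);
translate([34, 0, 1376]) cube([687, 391, 21]);
translate([34, 0, 1720]) cube([687, 391, 21]);


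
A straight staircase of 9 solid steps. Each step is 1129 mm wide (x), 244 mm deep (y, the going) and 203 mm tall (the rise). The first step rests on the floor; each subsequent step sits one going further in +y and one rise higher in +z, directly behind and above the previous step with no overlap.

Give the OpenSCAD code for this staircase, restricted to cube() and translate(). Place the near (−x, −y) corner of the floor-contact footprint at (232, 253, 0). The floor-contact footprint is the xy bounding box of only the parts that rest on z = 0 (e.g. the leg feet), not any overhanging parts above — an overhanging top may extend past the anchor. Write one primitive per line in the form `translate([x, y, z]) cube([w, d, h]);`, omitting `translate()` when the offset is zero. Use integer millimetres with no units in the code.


translate([232, 253, 0]) cube([1129, 244, 203]);
translate([232, 497, 203]) cube([1129, 244, 203]);
translate([232, 741, 406]) cube([1129, 244, 203]);
translate([232, 985, 609]) cube([1129, 244, 203]);
translate([232, 1229, 812]) cube([1129, 244, 203]);
translate([232, 1473, 1015]) cube([1129, 244, 203]);
translate([232, 1717, 1218]) cube([1129, 244, 203]);
translate([232, 1961, 1421]) cube([1129, 244, 203]);
translate([232, 2205, 1624]) cube([1129, 244, 203]);


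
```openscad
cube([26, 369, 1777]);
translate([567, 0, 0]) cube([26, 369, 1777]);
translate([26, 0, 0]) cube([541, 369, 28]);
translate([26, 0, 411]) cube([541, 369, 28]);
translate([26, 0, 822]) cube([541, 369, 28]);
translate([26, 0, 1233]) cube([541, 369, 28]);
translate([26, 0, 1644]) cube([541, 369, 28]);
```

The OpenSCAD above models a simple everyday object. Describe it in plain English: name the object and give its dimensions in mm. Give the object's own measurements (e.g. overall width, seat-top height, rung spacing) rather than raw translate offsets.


An open bookshelf. Two side panels, each 26 mm thick, 369 mm deep and 1777 mm tall, stand 593 mm apart (outside-to-outside). Between them sit 5 shelves, each 28 mm thick and 369 mm deep, spanning the full gap between the sides. The bottom shelf rests on the floor (its underside at z = 0) and the clear gap between one shelf's top and the next shelf's underside is 383 mm.


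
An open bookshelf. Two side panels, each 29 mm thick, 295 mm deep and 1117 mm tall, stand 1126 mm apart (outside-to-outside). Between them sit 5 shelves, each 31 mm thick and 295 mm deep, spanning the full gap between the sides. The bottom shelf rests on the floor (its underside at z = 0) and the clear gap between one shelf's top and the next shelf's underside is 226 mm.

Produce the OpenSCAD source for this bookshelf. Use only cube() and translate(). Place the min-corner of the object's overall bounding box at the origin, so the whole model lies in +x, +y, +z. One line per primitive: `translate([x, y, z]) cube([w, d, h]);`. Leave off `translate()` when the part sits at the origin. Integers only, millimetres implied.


cube([29, 295, 1117]);
translate([1097, 0, 0]) cube([29, 295, 1117]);
translate([29, 0, 0]) cube([1068, 295, 31]);
translate([29, 0, 257]) cube([1068, 295, 31]);
translate([29, 0, 514]) cube([1068, 295, 31]);
translate([29, 0, 771]) cube([1068, 295, 31]);
translate([29, 0, 1028]) cube([1068, 295, 31]);


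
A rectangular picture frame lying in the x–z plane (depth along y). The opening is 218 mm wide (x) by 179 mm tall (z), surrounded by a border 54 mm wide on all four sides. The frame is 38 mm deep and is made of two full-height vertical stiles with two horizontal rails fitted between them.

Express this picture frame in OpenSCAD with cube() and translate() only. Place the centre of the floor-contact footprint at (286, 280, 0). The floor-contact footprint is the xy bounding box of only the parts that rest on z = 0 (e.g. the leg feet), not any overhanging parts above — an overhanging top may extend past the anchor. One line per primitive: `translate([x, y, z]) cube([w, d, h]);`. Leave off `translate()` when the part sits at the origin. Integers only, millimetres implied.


translate([123, 261, 0]) cube([54, 38, 287]);
translate([395, 261, 0]) cube([54, 38, 287]);
translate([177, 261, 0]) cube([218, 38, 54]);
translate([177, 261, 233]) cube([218, 38, 54]);


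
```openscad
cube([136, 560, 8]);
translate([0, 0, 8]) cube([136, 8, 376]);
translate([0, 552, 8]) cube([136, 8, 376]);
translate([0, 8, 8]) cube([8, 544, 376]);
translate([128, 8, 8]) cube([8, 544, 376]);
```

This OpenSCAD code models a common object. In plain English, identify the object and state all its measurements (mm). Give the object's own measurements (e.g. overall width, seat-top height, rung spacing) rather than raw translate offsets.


An open-topped rectangular box: outside dimensions 136×560×384 mm, with a uniform wall and base thickness of 8 mm. The base is a full 136×560 slab on the floor; four walls sit on top of the base. The front and back walls (the −y and +y sides) span the full width; the two side walls fit between them.


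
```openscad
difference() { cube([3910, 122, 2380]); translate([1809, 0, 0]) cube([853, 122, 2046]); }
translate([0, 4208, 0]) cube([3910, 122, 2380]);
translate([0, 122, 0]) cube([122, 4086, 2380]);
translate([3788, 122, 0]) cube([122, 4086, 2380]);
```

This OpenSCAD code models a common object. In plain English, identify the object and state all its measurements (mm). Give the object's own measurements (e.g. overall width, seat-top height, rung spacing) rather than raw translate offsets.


A single room: four walls, each 2380 mm tall and 122 mm thick, enclosing an outside footprint 3910×4330 mm (x × y), no floor or roof. The front and back walls (−y and +y sides) run the full x-width; the side walls fit between their inner faces. A door opening 853 mm wide and 2046 mm tall is cut through the front wall from the floor up, its −x edge 1809 mm from the wall's −x end.


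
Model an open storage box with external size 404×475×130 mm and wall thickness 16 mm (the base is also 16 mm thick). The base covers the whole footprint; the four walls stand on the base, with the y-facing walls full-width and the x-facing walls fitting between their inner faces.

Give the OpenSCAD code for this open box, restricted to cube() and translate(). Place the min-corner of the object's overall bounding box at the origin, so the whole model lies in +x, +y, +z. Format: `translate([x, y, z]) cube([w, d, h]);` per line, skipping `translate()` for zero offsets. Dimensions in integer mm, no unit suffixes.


cube([404, 475, 16]);
translate([0, 0, 16]) cube([404, 16, 114]);
translate([0, 459, 16]) cube([404, 16, 114]);
translate([0, 16, 16]) cube([16, 443, 114]);
translate([388, 16, 16]) cube([16, 443, 114]);


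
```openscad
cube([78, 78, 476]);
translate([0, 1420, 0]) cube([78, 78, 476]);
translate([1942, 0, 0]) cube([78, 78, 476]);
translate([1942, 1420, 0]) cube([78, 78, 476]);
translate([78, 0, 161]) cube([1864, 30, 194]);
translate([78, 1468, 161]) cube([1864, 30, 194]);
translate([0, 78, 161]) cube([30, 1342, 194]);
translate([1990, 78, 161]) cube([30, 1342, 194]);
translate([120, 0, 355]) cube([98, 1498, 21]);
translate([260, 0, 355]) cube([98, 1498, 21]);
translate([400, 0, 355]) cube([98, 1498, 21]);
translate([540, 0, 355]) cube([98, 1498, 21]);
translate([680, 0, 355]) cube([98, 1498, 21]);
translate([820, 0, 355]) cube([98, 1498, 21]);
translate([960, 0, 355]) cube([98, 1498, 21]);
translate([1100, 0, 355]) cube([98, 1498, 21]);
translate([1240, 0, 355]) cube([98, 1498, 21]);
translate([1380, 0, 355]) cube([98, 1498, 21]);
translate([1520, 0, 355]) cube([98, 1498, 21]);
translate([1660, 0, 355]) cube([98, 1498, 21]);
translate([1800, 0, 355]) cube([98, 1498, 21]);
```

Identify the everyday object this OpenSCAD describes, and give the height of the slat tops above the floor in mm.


A bed frame. The slat-top height is 376 mm.

Four posts, four rails, and a row of slats — a bed frame. Slats sit on the rails at z = 161 + 194 = 355; with slat thickness 21, the top is 376 mm.


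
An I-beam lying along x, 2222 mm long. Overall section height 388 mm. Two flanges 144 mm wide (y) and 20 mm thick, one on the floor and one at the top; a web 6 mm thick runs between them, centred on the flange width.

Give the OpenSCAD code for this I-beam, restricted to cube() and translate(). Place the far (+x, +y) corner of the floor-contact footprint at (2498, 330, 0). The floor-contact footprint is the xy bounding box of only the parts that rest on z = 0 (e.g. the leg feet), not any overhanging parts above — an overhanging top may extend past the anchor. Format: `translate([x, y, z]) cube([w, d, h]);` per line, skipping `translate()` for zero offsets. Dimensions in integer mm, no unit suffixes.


translate([276, 186, 0]) cube([2222, 144, 20]);
translate([276, 255, 20]) cube([2222, 6, 348]);
translate([276, 186, 368]) cube([2222, 144, 20]);


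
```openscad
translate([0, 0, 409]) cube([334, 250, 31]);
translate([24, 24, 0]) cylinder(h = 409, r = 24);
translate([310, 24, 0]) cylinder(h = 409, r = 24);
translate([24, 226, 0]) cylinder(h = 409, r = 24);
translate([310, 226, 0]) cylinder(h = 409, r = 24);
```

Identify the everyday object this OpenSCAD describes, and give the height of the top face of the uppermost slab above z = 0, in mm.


A stool. The seat height is 440 mm.

A 334×250×31 slab at z = 409 on four corner cylinders — a stool. The seat top is 409 + 31 = 440 mm.


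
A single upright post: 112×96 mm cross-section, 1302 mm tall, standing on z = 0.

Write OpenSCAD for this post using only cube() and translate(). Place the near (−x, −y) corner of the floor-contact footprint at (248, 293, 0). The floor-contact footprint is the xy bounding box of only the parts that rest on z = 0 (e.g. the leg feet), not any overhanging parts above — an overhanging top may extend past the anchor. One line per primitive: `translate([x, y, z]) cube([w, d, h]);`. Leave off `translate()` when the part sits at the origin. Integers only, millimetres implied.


translate([248, 293, 0]) cube([112, 96, 1302]);


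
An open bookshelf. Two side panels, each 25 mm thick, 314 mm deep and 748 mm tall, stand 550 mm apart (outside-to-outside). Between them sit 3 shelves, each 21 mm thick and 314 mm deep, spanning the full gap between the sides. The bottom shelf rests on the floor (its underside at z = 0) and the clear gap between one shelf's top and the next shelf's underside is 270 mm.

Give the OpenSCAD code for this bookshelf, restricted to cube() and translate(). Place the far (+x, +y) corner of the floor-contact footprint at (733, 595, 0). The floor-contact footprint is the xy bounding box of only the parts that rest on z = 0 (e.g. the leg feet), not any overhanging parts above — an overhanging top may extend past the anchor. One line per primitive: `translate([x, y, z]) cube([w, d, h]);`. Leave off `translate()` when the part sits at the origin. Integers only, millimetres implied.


translate([183, 281, 0]) cube([25, 314, 748]);
translate([708, 281, 0]) cube([25, 314, 748]);
translate([208, 281, 0]) cube([500, 314, 21]);
translate([208, 281, 291]) cube([500, 314, 21]);
translate([208, 281, 582]) cube([500, 314, 21]);


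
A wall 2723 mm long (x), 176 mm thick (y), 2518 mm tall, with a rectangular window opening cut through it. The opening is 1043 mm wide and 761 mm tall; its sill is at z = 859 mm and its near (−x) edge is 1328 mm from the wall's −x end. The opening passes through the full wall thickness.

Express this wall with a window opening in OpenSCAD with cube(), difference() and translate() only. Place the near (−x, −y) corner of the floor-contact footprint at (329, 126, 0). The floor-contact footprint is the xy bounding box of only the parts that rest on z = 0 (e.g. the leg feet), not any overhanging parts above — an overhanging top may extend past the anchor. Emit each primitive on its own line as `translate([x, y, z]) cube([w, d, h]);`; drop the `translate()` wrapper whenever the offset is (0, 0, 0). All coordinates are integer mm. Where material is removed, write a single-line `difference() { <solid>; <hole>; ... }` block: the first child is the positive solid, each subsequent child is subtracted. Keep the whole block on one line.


difference() { translate([329, 126, 0]) cube([2723, 176, 2518]); translate([1657, 126, 859]) cube([1043, 176, 761]); }


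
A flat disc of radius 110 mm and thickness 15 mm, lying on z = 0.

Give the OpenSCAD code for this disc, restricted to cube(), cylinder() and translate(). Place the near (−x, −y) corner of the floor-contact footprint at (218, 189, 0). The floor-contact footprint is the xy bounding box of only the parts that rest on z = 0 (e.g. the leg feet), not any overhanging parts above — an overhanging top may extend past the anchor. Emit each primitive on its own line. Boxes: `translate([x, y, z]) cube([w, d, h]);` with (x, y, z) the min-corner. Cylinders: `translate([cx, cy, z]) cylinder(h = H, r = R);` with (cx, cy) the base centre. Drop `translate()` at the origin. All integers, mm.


translate([328, 299, 0]) cylinder(h = 15, r = 110);


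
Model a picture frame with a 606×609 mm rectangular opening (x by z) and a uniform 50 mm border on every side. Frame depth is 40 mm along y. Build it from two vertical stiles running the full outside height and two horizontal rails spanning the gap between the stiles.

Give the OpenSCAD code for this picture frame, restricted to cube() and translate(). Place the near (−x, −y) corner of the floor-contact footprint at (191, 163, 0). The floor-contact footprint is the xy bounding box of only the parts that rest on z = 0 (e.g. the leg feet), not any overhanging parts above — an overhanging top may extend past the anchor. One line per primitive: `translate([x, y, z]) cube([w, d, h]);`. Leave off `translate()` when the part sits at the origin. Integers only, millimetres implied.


translate([191, 163, 0]) cube([50, 40, 709]);
translate([847, 163, 0]) cube([50, 40, 709]);
translate([241, 163, 0]) cube([606, 40, 50]);
translate([241, 163, 659]) cube([606, 40, 50]);


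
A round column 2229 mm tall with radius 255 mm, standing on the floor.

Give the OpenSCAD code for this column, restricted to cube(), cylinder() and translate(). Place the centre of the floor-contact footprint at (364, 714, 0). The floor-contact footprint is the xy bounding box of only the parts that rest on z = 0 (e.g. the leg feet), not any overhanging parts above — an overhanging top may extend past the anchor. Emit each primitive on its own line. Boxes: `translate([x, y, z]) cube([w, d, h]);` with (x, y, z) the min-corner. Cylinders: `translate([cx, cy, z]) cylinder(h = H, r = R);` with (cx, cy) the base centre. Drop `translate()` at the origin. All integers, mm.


translate([364, 714, 0]) cylinder(h = 2229, r = 255);


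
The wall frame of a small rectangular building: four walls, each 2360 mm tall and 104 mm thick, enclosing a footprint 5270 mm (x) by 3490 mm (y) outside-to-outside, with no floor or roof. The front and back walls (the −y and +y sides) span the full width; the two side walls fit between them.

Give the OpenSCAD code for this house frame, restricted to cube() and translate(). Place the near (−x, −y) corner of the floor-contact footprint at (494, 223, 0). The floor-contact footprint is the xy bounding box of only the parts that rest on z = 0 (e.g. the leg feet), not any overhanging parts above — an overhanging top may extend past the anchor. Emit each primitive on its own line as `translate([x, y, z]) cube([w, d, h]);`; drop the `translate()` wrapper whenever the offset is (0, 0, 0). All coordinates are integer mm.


translate([494, 223, 0]) cube([5270, 104, 2360]);
translate([494, 3609, 0]) cube([5270, 104, 2360]);
translate([494, 327, 0]) cube([104, 3282, 2360]);
translate([5660, 327, 0]) cube([104, 3282, 2360]);


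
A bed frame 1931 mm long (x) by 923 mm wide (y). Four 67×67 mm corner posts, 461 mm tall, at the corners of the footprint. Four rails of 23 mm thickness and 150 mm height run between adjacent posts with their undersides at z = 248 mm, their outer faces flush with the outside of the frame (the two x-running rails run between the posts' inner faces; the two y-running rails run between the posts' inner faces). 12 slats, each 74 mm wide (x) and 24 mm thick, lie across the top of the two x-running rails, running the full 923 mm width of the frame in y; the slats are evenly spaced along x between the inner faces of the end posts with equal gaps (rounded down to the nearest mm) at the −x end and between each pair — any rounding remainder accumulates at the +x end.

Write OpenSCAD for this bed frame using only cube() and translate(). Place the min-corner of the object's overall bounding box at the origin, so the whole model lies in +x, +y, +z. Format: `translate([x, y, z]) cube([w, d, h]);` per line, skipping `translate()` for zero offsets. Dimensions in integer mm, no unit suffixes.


cube([67, 67, 461]);
translate([0, 856, 0]) cube([67, 67, 461]);
translate([1864, 0, 0]) cube([67, 67, 461]);
translate([1864, 856, 0]) cube([67, 67, 461]);
translate([67, 0, 248]) cube([1797, 23, 150]);
translate([67, 900, 248]) cube([1797, 23, 150]);
translate([0, 67, 248]) cube([23, 789, 150]);
translate([1908, 67, 248]) cube([23, 789, 150]);
translate([136, 0, 398]) cube([74, 923, 24]);
translate([279, 0, 398]) cube([74, 923, 24]);
translate([422, 0, 398]) cube([74, 923, 24]);
translate([565, 0, 398]) cube([74, 923, 24]);
translate([708, 0, 398]) cube([74, 923, 24]);
translate([851, 0, 398]) cube([74, 923, 24]);
translate([994, 0, 398]) cube([74, 923, 24]);
translate([1137, 0, 398]) cube([74, 923, 24]);
translate([1280, 0, 398]) cube([74, 923, 24]);
translate([1423, 0, 398]) cube([74, 923, 24]);
translate([1566, 0, 398]) cube([74, 923, 24]);
translate([1709, 0, 398]) cube([74, 923, 24]);


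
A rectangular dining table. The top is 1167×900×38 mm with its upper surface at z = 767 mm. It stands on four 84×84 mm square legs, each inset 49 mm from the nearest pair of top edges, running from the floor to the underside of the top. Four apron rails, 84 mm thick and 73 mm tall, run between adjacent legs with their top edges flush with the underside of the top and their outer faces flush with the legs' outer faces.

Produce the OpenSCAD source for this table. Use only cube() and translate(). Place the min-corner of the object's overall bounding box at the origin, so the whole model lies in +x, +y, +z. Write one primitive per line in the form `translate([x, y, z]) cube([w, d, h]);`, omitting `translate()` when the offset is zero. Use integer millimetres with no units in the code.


// leg_h = 767 - 38 = 729
// apron z = 729 - 73 = 656
translate([0, 0, 729]) cube([1167, 900, 38]);
translate([49, 49, 0]) cube([84, 84, 729]);
translate([1034, 49, 0]) cube([84, 84, 729]);
translate([49, 767, 0]) cube([84, 84, 729]);
translate([1034, 767, 0]) cube([84, 84, 729]);
translate([133, 49, 656]) cube([901, 84, 73]);
translate([133, 767, 656]) cube([901, 84, 73]);
translate([49, 133, 656]) cube([84, 634, 73]);
translate([1034, 133, 656]) cube([84, 634, 73]);


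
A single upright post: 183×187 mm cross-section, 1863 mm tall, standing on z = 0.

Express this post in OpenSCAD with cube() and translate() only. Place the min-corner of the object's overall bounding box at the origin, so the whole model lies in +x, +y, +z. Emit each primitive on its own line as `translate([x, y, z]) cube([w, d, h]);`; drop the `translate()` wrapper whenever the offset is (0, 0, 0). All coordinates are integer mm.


cube([183, 187, 1863]);


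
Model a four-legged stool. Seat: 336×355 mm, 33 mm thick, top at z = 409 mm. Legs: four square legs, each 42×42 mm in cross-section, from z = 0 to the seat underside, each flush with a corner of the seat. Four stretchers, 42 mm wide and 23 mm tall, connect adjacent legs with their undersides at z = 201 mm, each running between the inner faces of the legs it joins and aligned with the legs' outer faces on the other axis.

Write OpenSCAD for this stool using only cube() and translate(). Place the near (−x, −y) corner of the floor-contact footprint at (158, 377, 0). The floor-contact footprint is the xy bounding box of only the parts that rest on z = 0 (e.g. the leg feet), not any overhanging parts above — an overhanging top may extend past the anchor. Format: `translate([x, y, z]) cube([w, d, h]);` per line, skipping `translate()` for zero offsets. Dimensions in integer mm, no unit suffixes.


translate([158, 377, 376]) cube([336, 355, 33]);
translate([158, 377, 0]) cube([42, 42, 376]);
translate([452, 377, 0]) cube([42, 42, 376]);
translate([158, 690, 0]) cube([42, 42, 376]);
translate([452, 690, 0]) cube([42, 42, 376]);
translate([200, 377, 201]) cube([252, 42, 23]);
translate([200, 690, 201]) cube([252, 42, 23]);
translate([158, 419, 201]) cube([42, 271, 23]);
translate([452, 419, 201]) cube([42, 271, 23]);


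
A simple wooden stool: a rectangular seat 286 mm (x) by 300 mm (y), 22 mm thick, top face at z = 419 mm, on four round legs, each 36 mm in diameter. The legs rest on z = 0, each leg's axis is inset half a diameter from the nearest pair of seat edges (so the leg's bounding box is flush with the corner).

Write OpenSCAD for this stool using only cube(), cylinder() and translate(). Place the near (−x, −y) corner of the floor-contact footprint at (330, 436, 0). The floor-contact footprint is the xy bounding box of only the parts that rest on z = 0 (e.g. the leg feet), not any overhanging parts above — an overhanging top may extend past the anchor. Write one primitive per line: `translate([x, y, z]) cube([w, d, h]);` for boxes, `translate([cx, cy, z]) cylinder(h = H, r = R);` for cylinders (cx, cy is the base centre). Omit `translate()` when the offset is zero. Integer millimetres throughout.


// leg_h = 419 - 22 = 397
translate([330, 436, 397]) cube([286, 300, 22]);
translate([348, 454, 0]) cylinder(h = 397, r = 18);
translate([598, 454, 0]) cylinder(h = 397, r = 18);
translate([348, 718, 0]) cylinder(h = 397, r = 18);
translate([598, 718, 0]) cylinder(h = 397, r = 18);


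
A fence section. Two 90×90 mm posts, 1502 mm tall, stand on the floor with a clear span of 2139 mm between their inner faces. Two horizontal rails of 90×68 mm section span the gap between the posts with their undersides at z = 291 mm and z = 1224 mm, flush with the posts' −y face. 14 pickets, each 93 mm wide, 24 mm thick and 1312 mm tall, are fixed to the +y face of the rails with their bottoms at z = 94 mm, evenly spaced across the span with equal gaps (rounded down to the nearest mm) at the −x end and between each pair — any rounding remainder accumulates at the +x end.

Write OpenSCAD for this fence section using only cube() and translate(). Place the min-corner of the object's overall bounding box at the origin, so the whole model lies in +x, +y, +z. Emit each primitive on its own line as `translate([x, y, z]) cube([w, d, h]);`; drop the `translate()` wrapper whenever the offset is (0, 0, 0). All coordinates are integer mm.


cube([90, 90, 1502]);
translate([2229, 0, 0]) cube([90, 90, 1502]);
translate([90, 0, 291]) cube([2139, 90, 68]);
translate([90, 0, 1224]) cube([2139, 90, 68]);
translate([145, 90, 94]) cube([93, 24, 1312]);
translate([293, 90, 94]) cube([93, 24, 1312]);
translate([441, 90, 94]) cube([93, 24, 1312]);
translate([589, 90, 94]) cube([93, 24, 1312]);
translate([737, 90, 94]) cube([93, 24, 1312]);
translate([885, 90, 94]) cube([93, 24, 1312]);
translate([1033, 90, 94]) cube([93, 24, 1312]);
translate([1181, 90, 94]) cube([93, 24, 1312]);
translate([1329, 90, 94]) cube([93, 24, 1312]);
translate([1477, 90, 94]) cube([93, 24, 1312]);
translate([1625, 90, 94]) cube([93, 24, 1312]);
translate([1773, 90, 94]) cube([93, 24, 1312]);
translate([1921, 90, 94]) cube([93, 24, 1312]);
translate([2069, 90, 94]) cube([93, 24, 1312]);


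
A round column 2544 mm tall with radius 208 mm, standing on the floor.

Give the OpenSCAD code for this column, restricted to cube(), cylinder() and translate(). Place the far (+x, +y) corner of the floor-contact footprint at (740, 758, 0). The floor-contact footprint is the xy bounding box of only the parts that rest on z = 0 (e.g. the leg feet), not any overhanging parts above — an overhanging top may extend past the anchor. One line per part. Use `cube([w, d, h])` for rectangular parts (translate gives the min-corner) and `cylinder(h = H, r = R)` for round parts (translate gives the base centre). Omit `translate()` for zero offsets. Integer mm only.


translate([532, 550, 0]) cylinder(h = 2544, r = 208);


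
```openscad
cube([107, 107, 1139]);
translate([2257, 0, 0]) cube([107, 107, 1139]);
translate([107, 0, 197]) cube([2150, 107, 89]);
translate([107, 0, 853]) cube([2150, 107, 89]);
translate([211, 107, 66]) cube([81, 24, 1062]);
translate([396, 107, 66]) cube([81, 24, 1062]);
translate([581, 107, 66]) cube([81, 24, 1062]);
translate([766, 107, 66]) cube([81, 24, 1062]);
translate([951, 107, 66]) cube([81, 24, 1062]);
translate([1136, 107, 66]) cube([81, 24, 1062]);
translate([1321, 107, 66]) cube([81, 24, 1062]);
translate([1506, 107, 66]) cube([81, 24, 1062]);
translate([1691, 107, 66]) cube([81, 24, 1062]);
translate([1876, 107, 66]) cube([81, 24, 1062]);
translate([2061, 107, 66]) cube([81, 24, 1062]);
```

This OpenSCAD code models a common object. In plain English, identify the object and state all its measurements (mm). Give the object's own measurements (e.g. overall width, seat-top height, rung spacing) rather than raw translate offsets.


A fence section. Two 107×107 mm posts, 1139 mm tall, stand on the floor with a clear span of 2150 mm between their inner faces. Two horizontal rails of 107×89 mm section span the gap between the posts with their undersides at z = 197 mm and z = 853 mm, flush with the posts' −y face. 11 pickets, each 81 mm wide, 24 mm thick and 1062 mm tall, are fixed to the +y face of the rails with their bottoms at z = 66 mm, spaced across the span with a 104 mm gap after the −x post and between neighbouring pickets, with 115 mm left before the +x post.


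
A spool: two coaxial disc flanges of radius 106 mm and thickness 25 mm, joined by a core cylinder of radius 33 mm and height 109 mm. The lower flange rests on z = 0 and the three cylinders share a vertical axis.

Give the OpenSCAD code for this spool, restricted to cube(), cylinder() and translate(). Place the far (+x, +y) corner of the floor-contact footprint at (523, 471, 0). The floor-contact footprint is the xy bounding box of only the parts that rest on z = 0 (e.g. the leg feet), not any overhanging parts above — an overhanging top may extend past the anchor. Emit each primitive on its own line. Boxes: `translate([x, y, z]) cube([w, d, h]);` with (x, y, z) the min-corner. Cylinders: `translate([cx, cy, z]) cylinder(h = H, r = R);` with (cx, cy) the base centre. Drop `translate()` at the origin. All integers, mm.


translate([417, 365, 0]) cylinder(h = 25, r = 106);
translate([417, 365, 25]) cylinder(h = 109, r = 33);
translate([417, 365, 134]) cylinder(h = 25, r = 106);


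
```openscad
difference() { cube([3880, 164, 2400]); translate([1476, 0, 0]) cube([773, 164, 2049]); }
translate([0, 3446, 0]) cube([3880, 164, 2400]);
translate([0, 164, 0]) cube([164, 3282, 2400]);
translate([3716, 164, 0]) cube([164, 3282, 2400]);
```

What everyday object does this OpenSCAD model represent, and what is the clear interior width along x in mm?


A single room. The interior width is 3552 mm.

Four walls enclosing a rectangle with a door in the front wall — a room. Outside width 3880 minus two 164 mm walls gives 3552 mm.


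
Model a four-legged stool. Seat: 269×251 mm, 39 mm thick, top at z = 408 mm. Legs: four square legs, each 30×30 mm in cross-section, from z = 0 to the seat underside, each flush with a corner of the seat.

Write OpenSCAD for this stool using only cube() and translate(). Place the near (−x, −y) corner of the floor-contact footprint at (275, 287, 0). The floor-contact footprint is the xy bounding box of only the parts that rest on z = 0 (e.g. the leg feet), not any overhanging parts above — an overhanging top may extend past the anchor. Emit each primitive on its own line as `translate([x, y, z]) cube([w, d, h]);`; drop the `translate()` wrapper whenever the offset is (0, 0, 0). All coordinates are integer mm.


translate([275, 287, 369]) cube([269, 251, 39]);
translate([275, 287, 0]) cube([30, 30, 369]);
translate([514, 287, 0]) cube([30, 30, 369]);
translate([275, 508, 0]) cube([30, 30, 369]);
translate([514, 508, 0]) cube([30, 30, 369]);


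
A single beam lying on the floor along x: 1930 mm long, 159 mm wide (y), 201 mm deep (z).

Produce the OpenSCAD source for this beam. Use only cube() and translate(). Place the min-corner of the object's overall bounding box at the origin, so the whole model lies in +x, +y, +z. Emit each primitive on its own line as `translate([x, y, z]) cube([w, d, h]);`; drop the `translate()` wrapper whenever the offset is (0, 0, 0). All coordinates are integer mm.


cube([1930, 159, 201]);


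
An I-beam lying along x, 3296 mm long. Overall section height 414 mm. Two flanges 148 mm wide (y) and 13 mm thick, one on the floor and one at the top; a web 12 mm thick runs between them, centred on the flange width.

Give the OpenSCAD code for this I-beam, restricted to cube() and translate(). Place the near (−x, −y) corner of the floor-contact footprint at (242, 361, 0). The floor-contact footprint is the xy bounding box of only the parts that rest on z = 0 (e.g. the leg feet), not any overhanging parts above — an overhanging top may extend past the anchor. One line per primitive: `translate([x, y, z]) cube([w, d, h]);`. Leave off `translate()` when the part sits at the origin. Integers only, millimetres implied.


translate([242, 361, 0]) cube([3296, 148, 13]);
translate([242, 429, 13]) cube([3296, 12, 388]);
translate([242, 361, 401]) cube([3296, 148, 13]);


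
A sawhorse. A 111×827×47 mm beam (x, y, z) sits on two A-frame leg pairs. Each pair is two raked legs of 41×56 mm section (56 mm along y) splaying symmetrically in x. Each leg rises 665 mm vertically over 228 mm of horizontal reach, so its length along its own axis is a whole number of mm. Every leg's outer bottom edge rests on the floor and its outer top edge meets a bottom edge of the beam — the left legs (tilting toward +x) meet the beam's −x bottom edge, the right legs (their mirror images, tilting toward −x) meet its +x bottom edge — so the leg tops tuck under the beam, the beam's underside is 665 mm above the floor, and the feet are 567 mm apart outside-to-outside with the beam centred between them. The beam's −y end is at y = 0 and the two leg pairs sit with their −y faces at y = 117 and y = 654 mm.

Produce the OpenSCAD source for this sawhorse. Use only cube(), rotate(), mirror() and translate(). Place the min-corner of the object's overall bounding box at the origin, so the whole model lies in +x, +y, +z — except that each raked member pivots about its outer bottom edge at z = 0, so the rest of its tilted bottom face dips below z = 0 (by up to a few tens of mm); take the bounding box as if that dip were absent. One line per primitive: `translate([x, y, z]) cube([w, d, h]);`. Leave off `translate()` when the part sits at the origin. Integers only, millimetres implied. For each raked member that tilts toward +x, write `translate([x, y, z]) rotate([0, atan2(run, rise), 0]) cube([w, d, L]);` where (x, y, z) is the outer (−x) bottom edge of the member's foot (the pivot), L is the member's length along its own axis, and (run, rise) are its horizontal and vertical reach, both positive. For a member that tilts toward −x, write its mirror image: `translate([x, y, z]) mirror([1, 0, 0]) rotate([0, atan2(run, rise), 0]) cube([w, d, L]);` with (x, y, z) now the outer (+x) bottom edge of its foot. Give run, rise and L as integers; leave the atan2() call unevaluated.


translate([228, 0, 665]) cube([111, 827, 47]);
translate([0, 117, 0]) rotate([0, atan2(228, 665), 0]) cube([41, 56, 703]);
translate([567, 117, 0]) mirror([1, 0, 0]) rotate([0, atan2(228, 665), 0]) cube([41, 56, 703]);
translate([0, 654, 0]) rotate([0, atan2(228, 665), 0]) cube([41, 56, 703]);
translate([567, 654, 0]) mirror([1, 0, 0]) rotate([0, atan2(228, 665), 0]) cube([41, 56, 703]);


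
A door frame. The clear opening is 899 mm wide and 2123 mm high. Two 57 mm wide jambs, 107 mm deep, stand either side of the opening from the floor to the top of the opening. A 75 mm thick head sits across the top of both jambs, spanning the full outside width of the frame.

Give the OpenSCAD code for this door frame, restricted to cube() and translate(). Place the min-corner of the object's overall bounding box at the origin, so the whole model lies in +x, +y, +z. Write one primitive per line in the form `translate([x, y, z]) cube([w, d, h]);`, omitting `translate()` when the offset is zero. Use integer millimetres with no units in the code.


cube([57, 107, 2123]);
translate([956, 0, 0]) cube([57, 107, 2123]);
translate([0, 0, 2123]) cube([1013, 107, 75]);


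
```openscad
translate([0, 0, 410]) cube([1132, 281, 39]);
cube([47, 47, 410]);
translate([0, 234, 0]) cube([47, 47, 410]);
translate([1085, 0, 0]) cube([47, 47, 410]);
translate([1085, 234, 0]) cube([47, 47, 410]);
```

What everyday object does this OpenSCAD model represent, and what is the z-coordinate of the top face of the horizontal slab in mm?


A bench. The seat-top height is 449 mm.

A long slab on four corner posts — a bench. The slab sits at z = 410 with thickness 39, so the top is 410 + 39 = 449 mm.


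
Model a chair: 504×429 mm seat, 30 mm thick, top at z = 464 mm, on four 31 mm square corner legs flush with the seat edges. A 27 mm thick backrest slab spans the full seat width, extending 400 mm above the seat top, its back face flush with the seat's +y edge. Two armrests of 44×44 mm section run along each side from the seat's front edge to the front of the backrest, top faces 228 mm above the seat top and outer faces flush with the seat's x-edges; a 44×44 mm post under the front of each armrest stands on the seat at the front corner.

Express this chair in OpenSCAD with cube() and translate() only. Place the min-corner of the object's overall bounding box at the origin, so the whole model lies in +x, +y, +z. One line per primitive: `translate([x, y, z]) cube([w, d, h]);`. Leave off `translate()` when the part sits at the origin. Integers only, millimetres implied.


translate([0, 0, 434]) cube([504, 429, 30]);
cube([31, 31, 434]);
translate([473, 0, 0]) cube([31, 31, 434]);
translate([0, 398, 0]) cube([31, 31, 434]);
translate([473, 398, 0]) cube([31, 31, 434]);
translate([0, 402, 464]) cube([504, 27, 400]);
translate([0, 0, 648]) cube([44, 402, 44]);
translate([460, 0, 648]) cube([44, 402, 44]);
translate([0, 0, 464]) cube([44, 44, 184]);
translate([460, 0, 464]) cube([44, 44, 184]);


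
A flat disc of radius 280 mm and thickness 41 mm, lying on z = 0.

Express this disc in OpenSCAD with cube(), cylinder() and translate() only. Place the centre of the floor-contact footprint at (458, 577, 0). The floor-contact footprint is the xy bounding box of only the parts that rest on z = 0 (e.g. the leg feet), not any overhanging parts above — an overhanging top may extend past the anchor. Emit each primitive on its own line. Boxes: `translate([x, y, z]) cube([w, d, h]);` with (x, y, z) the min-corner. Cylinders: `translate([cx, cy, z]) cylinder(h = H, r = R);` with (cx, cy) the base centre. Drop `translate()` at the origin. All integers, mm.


translate([458, 577, 0]) cylinder(h = 41, r = 280);


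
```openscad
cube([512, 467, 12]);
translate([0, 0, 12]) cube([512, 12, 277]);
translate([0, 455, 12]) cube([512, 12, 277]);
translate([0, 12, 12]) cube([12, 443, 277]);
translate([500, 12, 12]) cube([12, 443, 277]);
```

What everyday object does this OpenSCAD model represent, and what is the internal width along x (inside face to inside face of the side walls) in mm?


An open box. The internal width is 488 mm.

A 512×467 base slab with four walls standing on it — an open box. The base is 512 mm wide and the walls are 12 mm thick, so the internal width is 512 − 2 × 12 = 488 mm.


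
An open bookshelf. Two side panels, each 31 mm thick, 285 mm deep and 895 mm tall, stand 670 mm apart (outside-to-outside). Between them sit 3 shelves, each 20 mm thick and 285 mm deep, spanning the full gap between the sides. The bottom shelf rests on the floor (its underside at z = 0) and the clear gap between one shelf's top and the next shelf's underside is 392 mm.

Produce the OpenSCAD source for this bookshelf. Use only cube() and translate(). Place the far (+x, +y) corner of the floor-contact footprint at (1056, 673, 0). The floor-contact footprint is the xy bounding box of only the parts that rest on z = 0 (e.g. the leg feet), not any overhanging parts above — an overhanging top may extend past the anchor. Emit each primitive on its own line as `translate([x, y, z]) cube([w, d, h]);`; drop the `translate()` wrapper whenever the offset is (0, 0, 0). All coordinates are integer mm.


translate([386, 388, 0]) cube([31, 285, 895]);
translate([1025, 388, 0]) cube([31, 285, 895]);
translate([417, 388, 0]) cube([608, 285, 20]);
translate([417, 388, 412]) cube([608, 285, 20]);
translate([417, 388, 824]) cube([608, 285, 20]);
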